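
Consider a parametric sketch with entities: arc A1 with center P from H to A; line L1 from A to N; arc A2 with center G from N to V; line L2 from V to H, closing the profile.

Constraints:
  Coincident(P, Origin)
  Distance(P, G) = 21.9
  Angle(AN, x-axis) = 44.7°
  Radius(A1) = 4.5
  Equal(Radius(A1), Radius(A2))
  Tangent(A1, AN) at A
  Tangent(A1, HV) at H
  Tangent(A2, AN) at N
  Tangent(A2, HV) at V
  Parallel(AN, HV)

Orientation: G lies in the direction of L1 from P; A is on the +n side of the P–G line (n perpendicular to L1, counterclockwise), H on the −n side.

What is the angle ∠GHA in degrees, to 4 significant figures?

78.39°

The slot axis is L1's direction at 44.7°, so u = (cos 44.7°, sin 44.7°) = (0.7108, 0.7034) and n = (−sin 44.7°, cos 44.7°) = (-0.7034, 0.7108). P is at the origin and G lies 21.9 along u from P, so G = 21.9·u = (15.57, 15.40). Tangency of A1 to both parallel lines with radius 4.5 puts A and H at P ± 4.5·n: A = (-3.165, 3.199), H = (3.165, -3.199). Then cos ∠GHA = HG·HA / (|HG||HA|), giving 78.39°.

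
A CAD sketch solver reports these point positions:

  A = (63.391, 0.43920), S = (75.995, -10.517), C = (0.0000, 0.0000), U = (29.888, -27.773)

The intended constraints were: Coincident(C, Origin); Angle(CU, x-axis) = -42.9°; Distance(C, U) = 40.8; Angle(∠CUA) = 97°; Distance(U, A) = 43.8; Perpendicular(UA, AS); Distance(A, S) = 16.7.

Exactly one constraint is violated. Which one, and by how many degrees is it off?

Perpendicular(UA, AS) — off by 8.90°.

C = (0.00, 0.00) ✓; CU at -42.90° ✓; |CU| = 40.80 ✓; ∠CUA = 97.00° ✓; |UA| = 43.80 ✓; ∠(UA, AS) = 81.10° ✗; |AS| = 16.70 ✓.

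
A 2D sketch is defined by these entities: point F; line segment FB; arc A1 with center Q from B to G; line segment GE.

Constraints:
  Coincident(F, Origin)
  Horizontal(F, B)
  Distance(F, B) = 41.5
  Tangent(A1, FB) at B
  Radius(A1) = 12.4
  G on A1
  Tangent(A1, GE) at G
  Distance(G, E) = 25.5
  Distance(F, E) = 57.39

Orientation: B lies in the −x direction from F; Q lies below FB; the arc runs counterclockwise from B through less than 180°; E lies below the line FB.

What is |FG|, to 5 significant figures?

55.520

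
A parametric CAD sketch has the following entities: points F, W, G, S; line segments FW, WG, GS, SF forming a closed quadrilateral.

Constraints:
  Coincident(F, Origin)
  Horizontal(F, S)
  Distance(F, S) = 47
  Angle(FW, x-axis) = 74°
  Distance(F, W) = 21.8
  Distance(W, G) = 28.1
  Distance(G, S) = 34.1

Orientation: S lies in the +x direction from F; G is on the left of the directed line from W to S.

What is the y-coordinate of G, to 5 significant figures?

30.785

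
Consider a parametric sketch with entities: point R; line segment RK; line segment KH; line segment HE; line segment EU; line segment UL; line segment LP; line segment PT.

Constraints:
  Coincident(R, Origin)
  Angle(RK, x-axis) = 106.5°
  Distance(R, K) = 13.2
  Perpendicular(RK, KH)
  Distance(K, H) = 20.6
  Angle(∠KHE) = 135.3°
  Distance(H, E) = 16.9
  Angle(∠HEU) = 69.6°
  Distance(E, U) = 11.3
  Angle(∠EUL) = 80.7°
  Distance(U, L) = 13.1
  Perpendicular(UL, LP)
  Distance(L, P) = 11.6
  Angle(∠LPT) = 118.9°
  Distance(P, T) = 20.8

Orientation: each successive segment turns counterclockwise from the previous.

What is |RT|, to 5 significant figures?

44.664

UL ⟂ LP, so LP runs at -179.10°; with |LP| = 11.6, P = (-32.268, 3.2616). ∠LPT = 118.9° gives PT at -118.00° from the x-axis; with |PT| = 20.8, T = (-42.033, -15.104). Then |RT| = |T − R| = 44.664.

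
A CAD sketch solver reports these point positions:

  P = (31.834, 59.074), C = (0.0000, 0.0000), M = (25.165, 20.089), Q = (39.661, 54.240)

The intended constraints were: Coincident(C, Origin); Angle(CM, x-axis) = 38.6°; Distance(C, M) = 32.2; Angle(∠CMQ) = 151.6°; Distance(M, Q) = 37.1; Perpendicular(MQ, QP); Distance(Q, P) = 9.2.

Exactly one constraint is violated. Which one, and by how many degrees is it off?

Perpendicular(MQ, QP) — off by 8.70°.

C = (0.00, 0.00) ✓; CM at 38.60° ✓; |CM| = 32.20 ✓; ∠CMQ = 151.6° ✓; |MQ| = 37.10 ✓; ∠(MQ, QP) = 81.30° ✗; |QP| = 9.199 ✓.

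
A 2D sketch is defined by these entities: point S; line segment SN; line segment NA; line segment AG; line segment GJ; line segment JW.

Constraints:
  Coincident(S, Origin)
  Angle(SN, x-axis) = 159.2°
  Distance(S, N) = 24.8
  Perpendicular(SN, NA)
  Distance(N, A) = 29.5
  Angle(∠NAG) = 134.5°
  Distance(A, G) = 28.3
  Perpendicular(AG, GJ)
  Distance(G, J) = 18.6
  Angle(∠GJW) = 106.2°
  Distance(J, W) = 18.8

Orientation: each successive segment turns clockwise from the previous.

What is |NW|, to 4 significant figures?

31.05

S is at the origin; SN runs at 159.2° with length 24.8, so N = (-23.18, 8.807). The perpendicularity gives NA at right angles to SN, so NA runs at 69.20°; with |NA| = 29.5, A = (-12.71, 36.38). ∠NAG = 134.5° gives AG at 23.70° from the x-axis; with |AG| = 28.3, G = (13.21, 47.76). AG ⟂ GJ, so GJ runs at -66.30°; with |GJ| = 18.6, J = (20.68, 30.73). ∠GJW = 106.2° gives JW at -140.1° from the x-axis; with |JW| = 18.8, W = (6.259, 18.67). Then |NW| = |W − N| = 31.05.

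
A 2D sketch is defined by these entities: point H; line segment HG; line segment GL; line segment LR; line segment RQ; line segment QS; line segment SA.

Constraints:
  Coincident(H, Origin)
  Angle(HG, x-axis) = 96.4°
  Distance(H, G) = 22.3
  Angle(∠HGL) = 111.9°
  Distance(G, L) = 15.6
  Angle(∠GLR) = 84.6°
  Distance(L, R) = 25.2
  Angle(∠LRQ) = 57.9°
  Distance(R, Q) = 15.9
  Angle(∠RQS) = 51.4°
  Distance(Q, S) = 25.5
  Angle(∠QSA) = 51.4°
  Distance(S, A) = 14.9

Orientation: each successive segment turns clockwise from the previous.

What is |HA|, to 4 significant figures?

27.54

H is at the origin; HG runs at 96.4° with length 22.3, so G = (-2.486, 22.16). ∠HGL = 111.9° gives GL at 28.30° from the x-axis; with |GL| = 15.6, L = (11.25, 29.56). ∠GLR = 84.6° gives LR at -67.10° from the x-axis; with |LR| = 25.2, R = (21.06, 6.343). ∠LRQ = 57.9° gives RQ at 170.8° from the x-axis; with |RQ| = 15.9, Q = (5.360, 8.885). ∠RQS = 51.4° gives QS at 42.20° from the x-axis; with |QS| = 25.5, S = (24.25, 26.01). ∠QSA = 51.4° gives SA at -86.40° from the x-axis; with |SA| = 14.9, A = (25.19, 11.14). Then |HA| = |A − H| = 27.54.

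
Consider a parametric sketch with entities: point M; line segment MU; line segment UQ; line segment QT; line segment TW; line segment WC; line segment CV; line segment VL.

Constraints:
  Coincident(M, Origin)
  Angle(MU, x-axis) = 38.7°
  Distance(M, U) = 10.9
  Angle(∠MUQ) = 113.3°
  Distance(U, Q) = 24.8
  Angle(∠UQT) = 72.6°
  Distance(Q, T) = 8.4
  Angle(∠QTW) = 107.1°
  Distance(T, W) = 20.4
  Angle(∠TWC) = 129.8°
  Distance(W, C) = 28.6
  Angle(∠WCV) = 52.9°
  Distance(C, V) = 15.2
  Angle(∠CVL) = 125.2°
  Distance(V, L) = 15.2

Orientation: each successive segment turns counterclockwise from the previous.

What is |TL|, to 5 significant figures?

17.766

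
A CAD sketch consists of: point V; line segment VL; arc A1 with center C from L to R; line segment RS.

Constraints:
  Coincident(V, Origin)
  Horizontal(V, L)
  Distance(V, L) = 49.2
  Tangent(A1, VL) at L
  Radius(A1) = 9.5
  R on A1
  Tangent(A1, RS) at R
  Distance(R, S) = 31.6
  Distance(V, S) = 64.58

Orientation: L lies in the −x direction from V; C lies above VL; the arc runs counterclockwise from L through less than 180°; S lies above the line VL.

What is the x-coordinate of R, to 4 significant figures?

-40.06

V is at the origin; V and L share the same y with |VL| = 49.2 and L on the −x side, so L = (-49.20, 0.000). A1 meets VL tangentially, so CL is at right angles to VL, so C = L + (0, 9.5) = (-49.20, 9.500). Since CR ⟂ RS (tangency), |CS| = √(9.5² + 31.6²) = 33.00 regardless of where R sits on A1. So S lies on both circle(V, 64.58) and circle(C, 33.00); the above-VL intersection is S = (-48.63, 42.49). R is the foot of the tangent from S: R = (-40.06, 12.08).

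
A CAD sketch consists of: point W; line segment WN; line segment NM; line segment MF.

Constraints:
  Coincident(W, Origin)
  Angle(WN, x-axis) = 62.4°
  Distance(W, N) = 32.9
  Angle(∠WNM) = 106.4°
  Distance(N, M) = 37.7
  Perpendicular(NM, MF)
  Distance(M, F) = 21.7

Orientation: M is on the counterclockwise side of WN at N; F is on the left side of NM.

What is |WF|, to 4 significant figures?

48.01

W is at the origin; WN runs at 62.4° with length 32.9, so N = 32.9·(cos 62.4°, sin 62.4°) = (15.24, 29.16). ∠WNM = 106.4°, so NM runs at 62.4° + (180° − 106.4°) = 136.0° from the x-axis; with |NM| = 37.7, M = N + 37.7·(cos 136.0°, sin 136.0°) = (-11.88, 55.34). The perpendicularity gives MF at right angles to NM; with |MF| = 21.7 on the left of NM, F = M + 21.7·(-0.6947, -0.7193) = (-26.95, 39.74). Then |WF| = |F − W| = 48.01.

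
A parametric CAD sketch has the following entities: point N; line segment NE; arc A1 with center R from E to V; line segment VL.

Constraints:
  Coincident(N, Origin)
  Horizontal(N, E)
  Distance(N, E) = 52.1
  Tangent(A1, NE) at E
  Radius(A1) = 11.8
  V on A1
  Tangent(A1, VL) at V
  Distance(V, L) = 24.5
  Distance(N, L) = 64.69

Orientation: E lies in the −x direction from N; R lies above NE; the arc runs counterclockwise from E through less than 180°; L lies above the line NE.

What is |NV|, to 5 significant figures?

44.635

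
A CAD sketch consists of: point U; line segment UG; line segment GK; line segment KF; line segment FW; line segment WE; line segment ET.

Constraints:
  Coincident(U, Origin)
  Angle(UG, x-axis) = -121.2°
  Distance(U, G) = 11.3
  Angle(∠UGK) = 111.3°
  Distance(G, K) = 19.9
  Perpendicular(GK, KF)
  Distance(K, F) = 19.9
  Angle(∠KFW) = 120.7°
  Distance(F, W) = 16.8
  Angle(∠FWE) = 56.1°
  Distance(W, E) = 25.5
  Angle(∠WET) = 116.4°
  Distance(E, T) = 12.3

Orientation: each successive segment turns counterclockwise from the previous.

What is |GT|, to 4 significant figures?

18.28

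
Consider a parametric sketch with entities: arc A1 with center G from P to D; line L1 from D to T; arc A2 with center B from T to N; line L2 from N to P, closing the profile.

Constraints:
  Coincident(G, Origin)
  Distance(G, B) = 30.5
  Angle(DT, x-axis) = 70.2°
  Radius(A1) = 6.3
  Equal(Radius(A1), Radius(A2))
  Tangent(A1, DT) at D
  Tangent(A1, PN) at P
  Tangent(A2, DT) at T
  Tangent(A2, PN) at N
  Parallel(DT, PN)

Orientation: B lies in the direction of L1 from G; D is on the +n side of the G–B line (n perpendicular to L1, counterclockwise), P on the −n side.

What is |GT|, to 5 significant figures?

31.144

The slot axis is L1's direction at 70.2°, so u = (cos 70.2°, sin 70.2°) = (0.33874, 0.94088) and n = (−sin 70.2°, cos 70.2°) = (-0.94088, 0.33874). G is at the origin and B lies 30.5 along u from G, so B = 30.5·u = (10.332, 28.697). Tangency of A1 to both parallel lines with radius 6.3 puts D and P at G ± 6.3·n: D = (-5.9275, 2.1340), P = (5.9275, -2.1340). Equal radii place T and N the same way about B: T = B + 6.3·n = (4.4040, 30.831), N = B − 6.3·n = (16.259, 26.563). Then |GT| = |T − G| = 31.144.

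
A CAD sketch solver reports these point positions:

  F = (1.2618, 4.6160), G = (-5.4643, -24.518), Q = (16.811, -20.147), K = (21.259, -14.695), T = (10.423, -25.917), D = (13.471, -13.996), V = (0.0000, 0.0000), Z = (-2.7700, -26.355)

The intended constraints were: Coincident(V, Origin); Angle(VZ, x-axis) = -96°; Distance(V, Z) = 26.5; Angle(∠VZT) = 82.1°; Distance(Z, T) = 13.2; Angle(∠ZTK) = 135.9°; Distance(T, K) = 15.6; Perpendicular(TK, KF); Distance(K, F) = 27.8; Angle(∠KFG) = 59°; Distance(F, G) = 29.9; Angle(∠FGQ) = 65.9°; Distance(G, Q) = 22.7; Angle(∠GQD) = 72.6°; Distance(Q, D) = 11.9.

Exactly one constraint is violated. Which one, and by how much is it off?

Distance(Q, D) = 11.9 — off by 4.90.

V = (0.00, 0.00) ✓; VZ at -96.00° ✓; |VZ| = 26.50 ✓; ∠VZT = 82.10° ✓; |ZT| = 13.20 ✓; ∠ZTK = 135.9° ✓; |TK| = 15.60 ✓; ∠(TK, KF) = 90.00° ✓; |KF| = 27.80 ✓; ∠KFG = 59.00° ✓; |FG| = 29.90 ✓; ∠FGQ = 65.90° ✓; |GQ| = 22.70 ✓; ∠GQD = 72.60° ✓; |QD| = 6.999 ✗.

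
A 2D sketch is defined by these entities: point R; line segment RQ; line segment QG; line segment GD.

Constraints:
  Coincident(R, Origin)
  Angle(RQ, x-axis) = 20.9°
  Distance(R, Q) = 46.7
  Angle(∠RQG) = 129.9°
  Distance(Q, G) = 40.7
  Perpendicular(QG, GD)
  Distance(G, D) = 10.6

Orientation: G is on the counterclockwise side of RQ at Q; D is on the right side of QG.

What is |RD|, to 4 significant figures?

84.54

R is at the origin; RQ runs at 20.9° with length 46.7, so Q = 46.7·(cos 20.9°, sin 20.9°) = (43.63, 16.66). ∠RQG = 129.9°, so QG runs at 20.9° + (180° − 129.9°) = 71.00° from the x-axis; with |QG| = 40.7, G = Q + 40.7·(cos 71.00°, sin 71.00°) = (56.88, 55.14). QG is perpendicular to GD; with |GD| = 10.6 on the right of QG, D = G + 10.6·(0.9455, -0.3256) = (66.90, 51.69). Then |RD| = |D − R| = 84.54.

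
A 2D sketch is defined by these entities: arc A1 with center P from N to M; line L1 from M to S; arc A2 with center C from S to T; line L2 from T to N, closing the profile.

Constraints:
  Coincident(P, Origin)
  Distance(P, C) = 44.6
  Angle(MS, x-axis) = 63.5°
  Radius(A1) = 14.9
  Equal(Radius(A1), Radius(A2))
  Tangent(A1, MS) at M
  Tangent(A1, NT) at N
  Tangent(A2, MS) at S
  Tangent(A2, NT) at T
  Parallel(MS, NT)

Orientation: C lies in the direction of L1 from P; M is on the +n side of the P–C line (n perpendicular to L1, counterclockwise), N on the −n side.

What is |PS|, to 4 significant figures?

47.02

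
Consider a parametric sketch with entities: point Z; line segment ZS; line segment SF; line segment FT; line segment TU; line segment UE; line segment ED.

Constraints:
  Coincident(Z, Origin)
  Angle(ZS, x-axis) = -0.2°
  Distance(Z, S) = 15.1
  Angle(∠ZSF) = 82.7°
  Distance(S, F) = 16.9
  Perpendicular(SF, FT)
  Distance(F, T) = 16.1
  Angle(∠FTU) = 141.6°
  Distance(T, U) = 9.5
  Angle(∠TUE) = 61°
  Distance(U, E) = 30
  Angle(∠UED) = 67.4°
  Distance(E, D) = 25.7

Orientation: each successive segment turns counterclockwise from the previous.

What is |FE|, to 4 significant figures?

17.92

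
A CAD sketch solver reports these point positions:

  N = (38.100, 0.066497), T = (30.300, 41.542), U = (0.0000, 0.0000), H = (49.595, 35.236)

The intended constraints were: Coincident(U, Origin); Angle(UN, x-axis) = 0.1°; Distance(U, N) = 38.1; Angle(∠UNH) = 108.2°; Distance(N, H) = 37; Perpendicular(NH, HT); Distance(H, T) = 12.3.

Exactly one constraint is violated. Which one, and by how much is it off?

Distance(H, T) = 12.3 — off by 8.00.

U = (0.00, 0.00) ✓; UN at 0.1000° ✓; |UN| = 38.10 ✓; ∠UNH = 108.2° ✓; |NH| = 37.00 ✓; ∠(NH, HT) = 90.00° ✓; |HT| = 20.30 ✗.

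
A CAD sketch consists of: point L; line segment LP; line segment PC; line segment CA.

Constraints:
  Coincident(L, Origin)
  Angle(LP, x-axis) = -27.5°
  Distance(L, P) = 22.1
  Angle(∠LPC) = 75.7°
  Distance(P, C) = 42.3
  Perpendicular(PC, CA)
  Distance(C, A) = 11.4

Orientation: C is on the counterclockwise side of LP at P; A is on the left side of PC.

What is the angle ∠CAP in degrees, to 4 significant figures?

74.92°

L is at the origin; LP runs at -27.5° with length 22.1, so P = 22.1·(cos -27.5°, sin -27.5°) = (19.60, -10.20). ∠LPC = 75.7°, so PC runs at -27.5° + (180° − 75.7°) = 76.80° from the x-axis; with |PC| = 42.3, C = P + 42.3·(cos 76.80°, sin 76.80°) = (29.26, 30.98). PC is perpendicular to CA; with |CA| = 11.4 on the left of PC, A = C + 11.4·(-0.9736, 0.2284) = (18.16, 33.58). Then cos ∠CAP = AC·AP / (|AC||AP|), giving 74.92°.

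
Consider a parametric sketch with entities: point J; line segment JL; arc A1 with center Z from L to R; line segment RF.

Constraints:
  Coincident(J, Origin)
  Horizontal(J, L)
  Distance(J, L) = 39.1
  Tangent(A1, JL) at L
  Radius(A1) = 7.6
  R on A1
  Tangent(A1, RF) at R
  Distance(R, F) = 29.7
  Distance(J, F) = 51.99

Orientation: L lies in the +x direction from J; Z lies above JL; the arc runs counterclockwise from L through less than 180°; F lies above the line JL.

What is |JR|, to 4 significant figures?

47.33

Checks: |ZL| = 7.600 ✓; |ZR| = 7.600 ✓; ∠(ZR, RF) = 90.00° ✓; |RF| = 29.70 ✓; |JF| = 51.99 ✓.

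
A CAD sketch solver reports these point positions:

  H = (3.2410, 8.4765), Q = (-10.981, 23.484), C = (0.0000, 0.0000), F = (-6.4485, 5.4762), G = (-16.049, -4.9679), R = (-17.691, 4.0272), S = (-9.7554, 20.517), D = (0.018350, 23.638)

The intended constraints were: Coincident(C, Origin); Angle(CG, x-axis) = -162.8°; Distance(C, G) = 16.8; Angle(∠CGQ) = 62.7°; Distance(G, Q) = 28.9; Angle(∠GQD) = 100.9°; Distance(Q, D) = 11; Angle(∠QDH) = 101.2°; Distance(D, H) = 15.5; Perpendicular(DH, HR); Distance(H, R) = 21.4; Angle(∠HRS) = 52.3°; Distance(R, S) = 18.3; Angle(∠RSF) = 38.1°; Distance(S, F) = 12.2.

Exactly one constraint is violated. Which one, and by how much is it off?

Distance(S, F) = 12.2 — off by 3.20.

C = (0.00, 0.00) ✓; CG at -162.8° ✓; |CG| = 16.80 ✓; ∠CGQ = 62.70° ✓; |GQ| = 28.90 ✓; ∠GQD = 100.9° ✓; |QD| = 11.00 ✓; ∠QDH = 101.2° ✓; |DH| = 15.50 ✓; ∠(DH, HR) = 90.00° ✓; |HR| = 21.40 ✓; ∠HRS = 52.30° ✓; |RS| = 18.30 ✓; ∠RSF = 38.10° ✓; |SF| = 15.40 ✗.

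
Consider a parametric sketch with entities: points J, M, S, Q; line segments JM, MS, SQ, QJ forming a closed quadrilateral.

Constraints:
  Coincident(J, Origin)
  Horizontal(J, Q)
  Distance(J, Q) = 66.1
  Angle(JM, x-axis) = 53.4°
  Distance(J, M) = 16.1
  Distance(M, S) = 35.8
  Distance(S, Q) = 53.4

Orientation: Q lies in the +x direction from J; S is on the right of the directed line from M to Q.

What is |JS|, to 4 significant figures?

28.08

Checks: |MS| = 35.80 ✓; |SQ| = 53.40 ✓.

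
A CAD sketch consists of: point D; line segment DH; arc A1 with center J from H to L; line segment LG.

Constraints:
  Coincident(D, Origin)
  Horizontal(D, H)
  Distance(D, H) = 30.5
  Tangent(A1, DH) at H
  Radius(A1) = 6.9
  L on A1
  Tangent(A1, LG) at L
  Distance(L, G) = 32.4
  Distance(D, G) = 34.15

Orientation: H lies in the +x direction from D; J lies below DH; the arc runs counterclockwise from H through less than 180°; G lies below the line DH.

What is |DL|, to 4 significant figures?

24.63

Checks: |JL| = 6.900 ✓; ∠(JL, LG) = 90.00° ✓; |LG| = 32.40 ✓; |DG| = 34.15 ✓.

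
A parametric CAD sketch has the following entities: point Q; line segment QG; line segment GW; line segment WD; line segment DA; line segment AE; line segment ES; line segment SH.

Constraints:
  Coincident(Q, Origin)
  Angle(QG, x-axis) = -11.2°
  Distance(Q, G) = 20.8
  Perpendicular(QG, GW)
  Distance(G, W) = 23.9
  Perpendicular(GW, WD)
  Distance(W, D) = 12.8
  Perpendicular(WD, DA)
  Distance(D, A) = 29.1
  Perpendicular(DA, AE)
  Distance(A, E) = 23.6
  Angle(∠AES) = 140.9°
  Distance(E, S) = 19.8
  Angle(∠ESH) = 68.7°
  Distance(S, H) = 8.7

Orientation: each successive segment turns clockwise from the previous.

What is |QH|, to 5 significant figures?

41.069

Q is at the origin; QG runs at -11.2° with length 20.8, so G = (20.404, -4.0401). QG is perpendicular to GW, so GW runs at -101.20°; with |GW| = 23.9, W = (15.762, -27.485). GW ⟂ WD, so WD runs at 168.80°; with |WD| = 12.8, D = (3.2054, -24.999). The perpendicularity gives DA at right angles to WD, so DA runs at 78.800°; with |DA| = 29.1, A = (8.8577, 3.5471). The perpendicularity gives AE at right angles to DA, so AE runs at -11.200°; with |AE| = 23.6, E = (32.008, -1.0368). ∠AES = 140.9° gives ES at -50.300° from the x-axis; with |ES| = 19.8, S = (44.656, -16.271). ∠ESH = 68.7° gives SH at -161.60° from the x-axis; with |SH| = 8.7, H = (36.401, -19.017). Then |QH| = |H − Q| = 41.069.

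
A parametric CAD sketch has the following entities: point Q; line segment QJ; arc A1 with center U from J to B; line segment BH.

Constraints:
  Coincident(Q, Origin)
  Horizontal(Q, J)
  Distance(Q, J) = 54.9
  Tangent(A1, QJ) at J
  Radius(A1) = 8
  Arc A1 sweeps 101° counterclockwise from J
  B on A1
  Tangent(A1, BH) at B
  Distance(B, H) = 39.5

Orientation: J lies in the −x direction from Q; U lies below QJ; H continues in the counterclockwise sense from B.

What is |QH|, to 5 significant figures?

73.361

On A1, J sits at bearing 90° from U; a 101° counterclockwise sweep puts B at bearing 191°, so B = U + 8.0·(cos 191°, sin 191°) = (-62.753, -9.5265). Since A1 is tangent to BH there, UB ⟂ BH, so BH runs along (−sin 191°, cos 191°); with |BH| = 39.5, H = (-55.216, -48.301). Then |QH| = |H − Q| = 73.361.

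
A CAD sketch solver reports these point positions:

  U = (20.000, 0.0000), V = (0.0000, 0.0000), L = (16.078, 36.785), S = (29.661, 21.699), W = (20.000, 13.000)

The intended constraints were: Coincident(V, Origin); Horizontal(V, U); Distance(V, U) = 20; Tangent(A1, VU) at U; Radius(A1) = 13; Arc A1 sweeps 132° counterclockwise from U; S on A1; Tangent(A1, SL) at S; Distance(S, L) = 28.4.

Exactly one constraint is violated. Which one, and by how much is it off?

Distance(S, L) = 28.4 — off by 8.10.

V = (0.00, 0.00) ✓; V.y = 0.00, U.y = 0.00 ✓; |VU| = 20.00 ✓; ∠(WU, UV) = 90.00° ✓; |WU| = 13.00 ✓; bearing(W→S) − bearing(W→U) = 132.0° ✓; |WS| = 13.00 ✓; ∠(WS, SL) = 90.00° ✓; |SL| = 20.30 ✗.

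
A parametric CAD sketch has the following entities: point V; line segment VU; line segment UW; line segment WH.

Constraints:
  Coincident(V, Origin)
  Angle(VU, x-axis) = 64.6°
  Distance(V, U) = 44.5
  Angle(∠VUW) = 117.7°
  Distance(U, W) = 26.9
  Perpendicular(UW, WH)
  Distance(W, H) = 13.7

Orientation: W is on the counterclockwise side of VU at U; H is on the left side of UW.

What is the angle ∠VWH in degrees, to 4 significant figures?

50.38°

V is at the origin; VU runs at 64.6° with length 44.5, so U = 44.5·(cos 64.6°, sin 64.6°) = (19.09, 40.20). ∠VUW = 117.7°, so UW runs at 64.6° + (180° − 117.7°) = 126.9° from the x-axis; with |UW| = 26.9, W = U + 26.9·(cos 126.9°, sin 126.9°) = (2.936, 61.71). UW ⟂ WH; with |WH| = 13.7 on the left of UW, H = W + 13.7·(-0.7997, -0.6004) = (-8.019, 53.48). Then cos ∠VWH = WV·WH / (|WV||WH|), giving 50.38°.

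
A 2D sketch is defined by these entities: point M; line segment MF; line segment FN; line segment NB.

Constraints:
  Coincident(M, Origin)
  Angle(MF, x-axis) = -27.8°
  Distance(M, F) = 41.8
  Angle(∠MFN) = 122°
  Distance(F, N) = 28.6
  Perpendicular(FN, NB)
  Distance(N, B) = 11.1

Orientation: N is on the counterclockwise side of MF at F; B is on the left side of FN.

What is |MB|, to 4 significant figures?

56.29

M is at the origin; MF runs at -27.8° with length 41.8, so F = 41.8·(cos -27.8°, sin -27.8°) = (36.98, -19.49). ∠MFN = 122.0°, so FN runs at -27.8° + (180° − 122.0°) = 30.20° from the x-axis; with |FN| = 28.6, N = F + 28.6·(cos 30.20°, sin 30.20°) = (61.69, -5.109). FN ⟂ NB; with |NB| = 11.1 on the left of FN, B = N + 11.1·(-0.5030, 0.8643) = (56.11, 4.485). Then |MB| = |B − M| = 56.29.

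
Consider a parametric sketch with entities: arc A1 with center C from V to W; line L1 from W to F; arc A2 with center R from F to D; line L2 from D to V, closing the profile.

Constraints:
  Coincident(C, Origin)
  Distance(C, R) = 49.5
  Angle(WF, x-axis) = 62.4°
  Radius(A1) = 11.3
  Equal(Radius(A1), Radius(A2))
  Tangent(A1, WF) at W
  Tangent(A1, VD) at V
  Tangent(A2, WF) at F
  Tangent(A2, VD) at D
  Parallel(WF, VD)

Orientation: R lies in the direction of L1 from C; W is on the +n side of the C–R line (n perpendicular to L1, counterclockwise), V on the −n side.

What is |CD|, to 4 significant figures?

50.77

The slot axis is L1's direction at 62.4°, so u = (cos 62.4°, sin 62.4°) = (0.4633, 0.8862) and n = (−sin 62.4°, cos 62.4°) = (-0.8862, 0.4633). C is at the origin and R lies 49.5 along u from C, so R = 49.5·u = (22.93, 43.87). Tangency of A1 to both parallel lines with radius 11.3 puts W and V at C ± 11.3·n: W = (-10.01, 5.235), V = (10.01, -5.235). Equal radii place F and D the same way about R: F = R + 11.3·n = (12.92, 49.10), D = R − 11.3·n = (32.95, 38.63). Then |CD| = |D − C| = 50.77.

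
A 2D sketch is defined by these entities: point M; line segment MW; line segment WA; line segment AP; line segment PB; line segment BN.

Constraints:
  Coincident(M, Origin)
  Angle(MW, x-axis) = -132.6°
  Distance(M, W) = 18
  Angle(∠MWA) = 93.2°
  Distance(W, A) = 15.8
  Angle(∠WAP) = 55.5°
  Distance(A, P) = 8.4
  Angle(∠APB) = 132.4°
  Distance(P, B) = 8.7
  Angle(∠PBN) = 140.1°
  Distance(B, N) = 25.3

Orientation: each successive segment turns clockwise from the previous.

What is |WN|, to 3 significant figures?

19.8

M is at the origin; MW runs at -132.6° with length 18.0, so W = (-12.2, -13.2). ∠MWA = 93.2° gives WA at 141° from the x-axis; with |WA| = 15.8, A = (-24.4, -3.22). ∠WAP = 55.5° gives AP at 16.1° from the x-axis; with |AP| = 8.4, P = (-16.3, -0.892). ∠APB = 132.4° gives PB at -31.5° from the x-axis; with |PB| = 8.7, B = (-8.90, -5.44). ∠PBN = 140.1° gives BN at -71.4° from the x-axis; with |BN| = 25.3, N = (-0.835, -29.4). Then |WN| = |N − W| = 19.8.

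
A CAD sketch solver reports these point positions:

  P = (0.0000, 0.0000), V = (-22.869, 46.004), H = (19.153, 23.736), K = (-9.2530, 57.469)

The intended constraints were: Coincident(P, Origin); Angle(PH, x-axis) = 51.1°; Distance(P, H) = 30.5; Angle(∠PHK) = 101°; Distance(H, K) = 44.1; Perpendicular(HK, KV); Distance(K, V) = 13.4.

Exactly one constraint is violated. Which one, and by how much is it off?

Distance(K, V) = 13.4 — off by 4.40.

P = (0.00, 0.00) ✓; PH at 51.10° ✓; |PH| = 30.50 ✓; ∠PHK = 101.0° ✓; |HK| = 44.10 ✓; ∠(HK, KV) = 90.00° ✓; |KV| = 17.80 ✗.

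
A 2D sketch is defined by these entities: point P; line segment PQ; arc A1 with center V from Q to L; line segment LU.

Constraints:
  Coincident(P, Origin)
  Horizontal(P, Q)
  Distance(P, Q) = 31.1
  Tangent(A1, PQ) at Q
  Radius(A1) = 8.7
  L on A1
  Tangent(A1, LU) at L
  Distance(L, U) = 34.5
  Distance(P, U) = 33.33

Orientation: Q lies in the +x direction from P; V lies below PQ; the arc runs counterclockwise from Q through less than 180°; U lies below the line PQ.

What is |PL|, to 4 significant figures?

24.12

P is at the origin; P and Q share the same y with |PQ| = 31.1 and Q on the +x side, so Q = (31.10, 0.000). Since A1 is tangent to PQ there, VQ ⟂ PQ, so V = Q + (0, -8.7) = (31.10, -8.700). Since VL ⟂ LU (tangency), |VU| = √(8.7² + 34.5²) = 35.58 regardless of where L sits on A1. So U lies on both circle(P, 33.33) and circle(V, 35.58); the below-PQ intersection is U = (5.058, -32.94). L is the foot of the tangent from U: L = (23.79, -3.975).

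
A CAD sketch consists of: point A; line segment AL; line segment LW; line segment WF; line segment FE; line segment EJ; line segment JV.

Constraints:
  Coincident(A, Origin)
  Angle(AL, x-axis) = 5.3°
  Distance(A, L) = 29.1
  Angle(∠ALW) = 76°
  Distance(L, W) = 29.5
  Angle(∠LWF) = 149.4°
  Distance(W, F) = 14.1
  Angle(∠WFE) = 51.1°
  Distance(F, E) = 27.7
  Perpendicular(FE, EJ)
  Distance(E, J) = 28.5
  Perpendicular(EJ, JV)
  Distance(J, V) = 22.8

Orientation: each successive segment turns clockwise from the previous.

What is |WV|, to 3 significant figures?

18.0

A is at the origin; AL runs at 5.3° with length 29.1, so L = (29.0, 2.69). ∠ALW = 76.0° gives LW at -98.7° from the x-axis; with |LW| = 29.5, W = (24.5, -26.5). ∠LWF = 149.4° gives WF at -129° from the x-axis; with |WF| = 14.1, F = (15.6, -37.4). ∠WFE = 51.1° gives FE at 102° from the x-axis; with |FE| = 27.7, E = (9.92, -10.3). The perpendicularity gives EJ at right angles to FE, so EJ runs at 11.8°; with |EJ| = 28.5, J = (37.8, -4.44). EJ ⟂ JV, so JV runs at -78.2°; with |JV| = 22.8, V = (42.5, -26.8). Then |WV| = |V − W| = 18.0.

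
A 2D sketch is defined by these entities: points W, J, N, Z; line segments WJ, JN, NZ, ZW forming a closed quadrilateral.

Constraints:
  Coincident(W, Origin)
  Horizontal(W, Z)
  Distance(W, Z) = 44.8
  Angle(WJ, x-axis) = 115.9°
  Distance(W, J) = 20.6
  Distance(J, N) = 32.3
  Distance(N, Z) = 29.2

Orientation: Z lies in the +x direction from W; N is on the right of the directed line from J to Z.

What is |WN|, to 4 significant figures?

15.86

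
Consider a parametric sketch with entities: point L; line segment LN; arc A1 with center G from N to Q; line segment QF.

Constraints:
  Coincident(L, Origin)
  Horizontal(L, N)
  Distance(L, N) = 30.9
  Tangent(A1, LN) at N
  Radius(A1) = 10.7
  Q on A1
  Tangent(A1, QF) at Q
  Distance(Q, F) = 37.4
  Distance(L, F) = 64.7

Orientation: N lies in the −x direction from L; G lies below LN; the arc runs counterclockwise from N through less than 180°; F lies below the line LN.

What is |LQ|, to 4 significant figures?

42.75

L is at the origin; LN is horizontal with |LN| = 30.9 and N on the −x side, so N = (-30.90, 0.000). The tangent condition forces GN to be normal to LN, so G = N + (0, -10.7) = (-30.90, -10.70). Since GQ ⟂ QF (tangency), |GF| = √(10.7² + 37.4²) = 38.90 regardless of where Q sits on A1. So F lies on both circle(L, 64.7) and circle(G, 38.90); the below-LN intersection is F = (-44.19, -47.26). Q is the foot of the tangent from F: Q = (-41.57, -9.952).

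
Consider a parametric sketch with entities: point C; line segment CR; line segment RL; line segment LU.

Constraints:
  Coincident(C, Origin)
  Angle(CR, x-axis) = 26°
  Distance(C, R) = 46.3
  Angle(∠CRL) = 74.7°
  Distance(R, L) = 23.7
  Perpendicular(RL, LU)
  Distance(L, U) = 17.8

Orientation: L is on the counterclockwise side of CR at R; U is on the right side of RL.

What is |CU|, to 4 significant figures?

63.51

∠CRL = 74.7°, so RL runs at 26.0° + (180° − 74.7°) = 131.3° from the x-axis; with |RL| = 23.7, L = R + 23.7·(cos 131.3°, sin 131.3°) = (25.97, 38.10). RL ⟂ LU; with |LU| = 17.8 on the right of RL, U = L + 17.8·(0.7513, 0.6600) = (39.34, 49.85). Then |CU| = |U − C| = 63.51.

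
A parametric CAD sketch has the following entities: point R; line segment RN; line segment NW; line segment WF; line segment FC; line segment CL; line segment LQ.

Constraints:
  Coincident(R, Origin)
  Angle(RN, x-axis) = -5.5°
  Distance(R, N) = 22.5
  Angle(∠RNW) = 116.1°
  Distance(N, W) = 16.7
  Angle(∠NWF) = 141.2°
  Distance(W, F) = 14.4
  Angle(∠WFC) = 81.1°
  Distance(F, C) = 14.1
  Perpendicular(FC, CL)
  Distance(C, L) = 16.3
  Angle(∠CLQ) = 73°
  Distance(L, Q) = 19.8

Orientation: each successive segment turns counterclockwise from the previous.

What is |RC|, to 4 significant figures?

27.44

R is at the origin; RN runs at -5.5° with length 22.5, so N = (22.40, -2.157). ∠RNW = 116.1° gives NW at 58.40° from the x-axis; with |NW| = 16.7, W = (31.15, 12.07). ∠NWF = 141.2° gives WF at 97.20° from the x-axis; with |WF| = 14.4, F = (29.34, 26.35). ∠WFC = 81.1° gives FC at -163.9° from the x-axis; with |FC| = 14.1, C = (15.80, 22.44). Then |RC| = |C − R| = 27.44.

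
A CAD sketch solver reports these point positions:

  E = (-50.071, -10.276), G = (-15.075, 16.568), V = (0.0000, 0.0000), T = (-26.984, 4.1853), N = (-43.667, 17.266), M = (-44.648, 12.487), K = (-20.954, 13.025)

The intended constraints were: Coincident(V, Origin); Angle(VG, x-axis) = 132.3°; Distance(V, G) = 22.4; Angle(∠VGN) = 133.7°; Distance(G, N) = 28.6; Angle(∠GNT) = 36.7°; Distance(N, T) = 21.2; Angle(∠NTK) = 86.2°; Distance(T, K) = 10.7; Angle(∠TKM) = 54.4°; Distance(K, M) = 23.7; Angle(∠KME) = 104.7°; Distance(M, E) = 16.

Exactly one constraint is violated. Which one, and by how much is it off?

Distance(M, E) = 16 — off by 7.40.

V = (0.00, 0.00) ✓; VG at 132.3° ✓; |VG| = 22.40 ✓; ∠VGN = 133.7° ✓; |GN| = 28.60 ✓; ∠GNT = 36.70° ✓; |NT| = 21.20 ✓; ∠NTK = 86.20° ✓; |TK| = 10.70 ✓; ∠TKM = 54.40° ✓; |KM| = 23.70 ✓; ∠KME = 104.7° ✓; |ME| = 23.40 ✗.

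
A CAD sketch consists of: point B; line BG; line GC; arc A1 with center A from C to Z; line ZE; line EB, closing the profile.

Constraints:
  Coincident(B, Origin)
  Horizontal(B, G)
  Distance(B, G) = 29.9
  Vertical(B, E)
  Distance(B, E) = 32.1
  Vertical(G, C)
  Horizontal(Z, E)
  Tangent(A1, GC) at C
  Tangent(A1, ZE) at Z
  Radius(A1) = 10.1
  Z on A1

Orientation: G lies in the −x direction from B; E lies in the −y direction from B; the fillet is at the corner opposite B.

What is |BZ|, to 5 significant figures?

37.715

B is at the origin; BG is horizontal with |BG| = 29.9 and G on the −x side, so G = (-29.900, 0.0000). BE is vertical with |BE| = 32.1 and E on the −y side, so E = (0.0000, -32.100). The virtual corner opposite B is at (-29.900, -32.100). The tangent condition forces AC to be normal to GC and A1 meets ZE tangentially, so AZ is at right angles to ZE, with radius 10.1, so the center A sits 10.1 in from both sides at A = (-19.800, -22.000). That places the tangent points at C = (-29.900, -22.000) on GC and Z = (-19.800, -32.100) on ZE. Then |BZ| = |Z − B| = 37.715.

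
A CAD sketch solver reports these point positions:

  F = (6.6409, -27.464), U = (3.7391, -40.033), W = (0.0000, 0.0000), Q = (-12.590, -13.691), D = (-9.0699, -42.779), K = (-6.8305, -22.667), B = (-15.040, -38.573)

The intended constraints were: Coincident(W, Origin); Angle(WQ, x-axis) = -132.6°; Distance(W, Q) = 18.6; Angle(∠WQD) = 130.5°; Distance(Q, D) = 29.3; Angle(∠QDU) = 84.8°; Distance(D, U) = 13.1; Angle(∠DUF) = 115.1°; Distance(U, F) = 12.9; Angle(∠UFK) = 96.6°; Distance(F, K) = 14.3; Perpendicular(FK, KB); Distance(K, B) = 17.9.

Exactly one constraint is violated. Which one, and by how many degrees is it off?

Perpendicular(FK, KB) — off by 7.70°.

W = (0.00, 0.00) ✓; WQ at -132.6° ✓; |WQ| = 18.60 ✓; ∠WQD = 130.5° ✓; |QD| = 29.30 ✓; ∠QDU = 84.80° ✓; |DU| = 13.10 ✓; ∠DUF = 115.1° ✓; |UF| = 12.90 ✓; ∠UFK = 96.60° ✓; |FK| = 14.30 ✓; ∠(FK, KB) = 82.30° ✗; |KB| = 17.90 ✓.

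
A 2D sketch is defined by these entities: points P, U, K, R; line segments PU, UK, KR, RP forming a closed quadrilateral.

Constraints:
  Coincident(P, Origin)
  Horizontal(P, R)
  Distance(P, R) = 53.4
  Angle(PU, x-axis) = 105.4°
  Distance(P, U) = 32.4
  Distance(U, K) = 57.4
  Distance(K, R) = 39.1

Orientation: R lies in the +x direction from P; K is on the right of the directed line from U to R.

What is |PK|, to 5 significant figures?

27.001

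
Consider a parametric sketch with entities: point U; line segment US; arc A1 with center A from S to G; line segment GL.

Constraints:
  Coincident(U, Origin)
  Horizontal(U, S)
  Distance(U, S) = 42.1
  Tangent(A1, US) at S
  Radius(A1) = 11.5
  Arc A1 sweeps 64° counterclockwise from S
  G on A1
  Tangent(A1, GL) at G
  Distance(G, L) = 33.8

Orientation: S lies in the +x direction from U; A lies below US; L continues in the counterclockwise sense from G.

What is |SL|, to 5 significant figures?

44.606

On A1, S sits at bearing 90° from A; a 64° counterclockwise sweep puts G at bearing 154°, so G = A + 11.5·(cos 154°, sin 154°) = (31.764, -6.4587). The tangent condition forces AG to be normal to GL, so GL runs along (−sin 154°, cos 154°); with |GL| = 33.8, L = (16.947, -36.838). Then |SL| = |L − S| = 44.606.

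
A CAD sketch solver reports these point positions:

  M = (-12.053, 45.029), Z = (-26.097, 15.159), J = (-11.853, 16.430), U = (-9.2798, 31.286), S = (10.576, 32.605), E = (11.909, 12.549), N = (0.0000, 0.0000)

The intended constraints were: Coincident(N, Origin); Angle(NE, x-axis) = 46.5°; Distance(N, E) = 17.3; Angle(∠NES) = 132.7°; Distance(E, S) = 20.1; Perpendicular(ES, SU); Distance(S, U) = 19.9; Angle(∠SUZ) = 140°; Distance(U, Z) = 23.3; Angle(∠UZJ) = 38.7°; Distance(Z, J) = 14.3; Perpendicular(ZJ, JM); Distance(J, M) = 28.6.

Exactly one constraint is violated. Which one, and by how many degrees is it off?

Perpendicular(ZJ, JM) — off by 4.70°.

N = (0.00, 0.00) ✓; NE at 46.50° ✓; |NE| = 17.30 ✓; ∠NES = 132.7° ✓; |ES| = 20.10 ✓; ∠(ES, SU) = 90.00° ✓; |SU| = 19.90 ✓; ∠SUZ = 140.0° ✓; |UZ| = 23.30 ✓; ∠UZJ = 38.70° ✓; |ZJ| = 14.30 ✓; ∠(ZJ, JM) = 85.30° ✗; |JM| = 28.60 ✓.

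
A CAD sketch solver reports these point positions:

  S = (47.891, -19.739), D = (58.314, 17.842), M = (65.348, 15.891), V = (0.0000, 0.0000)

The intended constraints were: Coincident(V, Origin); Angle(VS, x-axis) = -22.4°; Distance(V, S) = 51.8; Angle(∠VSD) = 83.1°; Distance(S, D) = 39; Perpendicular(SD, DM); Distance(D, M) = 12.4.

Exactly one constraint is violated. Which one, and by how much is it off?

Distance(D, M) = 12.4 — off by 5.10.

V = (0.00, 0.00) ✓; VS at -22.40° ✓; |VS| = 51.80 ✓; ∠VSD = 83.10° ✓; |SD| = 39.00 ✓; ∠(SD, DM) = 90.00° ✓; |DM| = 7.300 ✗.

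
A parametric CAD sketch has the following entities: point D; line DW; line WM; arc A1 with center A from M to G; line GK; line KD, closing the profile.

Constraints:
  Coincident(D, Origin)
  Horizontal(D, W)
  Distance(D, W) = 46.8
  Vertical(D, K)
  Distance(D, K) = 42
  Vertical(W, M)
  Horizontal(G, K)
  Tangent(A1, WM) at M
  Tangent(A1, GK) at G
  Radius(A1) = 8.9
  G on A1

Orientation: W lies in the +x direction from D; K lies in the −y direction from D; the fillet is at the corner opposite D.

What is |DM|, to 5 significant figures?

57.322

D is at the origin; D and W share the same y with |DW| = 46.8 and W on the +x side, so W = (46.800, 0.0000). D and K share the same x with |DK| = 42.0 and K on the −y side, so K = (0.0000, -42.000). The virtual corner opposite D is at (46.800, -42.000). A1 meets WM tangentially, so AM is at right angles to WM and since A1 is tangent to GK there, AG ⟂ GK, with radius 8.9, so the center A sits 8.9 in from both sides at A = (37.900, -33.100). That places the tangent points at M = (46.800, -33.100) on WM and G = (37.900, -42.000) on GK. Then |DM| = |M − D| = 57.322.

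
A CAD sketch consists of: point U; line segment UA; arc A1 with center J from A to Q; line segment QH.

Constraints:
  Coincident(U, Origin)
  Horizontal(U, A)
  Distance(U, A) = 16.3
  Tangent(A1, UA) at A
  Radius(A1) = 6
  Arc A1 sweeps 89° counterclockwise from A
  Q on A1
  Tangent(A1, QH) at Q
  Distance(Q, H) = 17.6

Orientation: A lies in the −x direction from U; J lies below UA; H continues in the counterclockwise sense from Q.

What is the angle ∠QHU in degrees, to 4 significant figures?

42.90°

U is at the origin; UA is horizontal with |UA| = 16.3 and A on the −x side, so A = (-16.30, 0.000). The tangent condition forces JA to be normal to UA, so J = A + (0, -6) = (-16.30, -6.000). On A1, A sits at bearing 90° from J; an 89° counterclockwise sweep puts Q at bearing 179°, so Q = J + 6.0·(cos 179°, sin 179°) = (-22.30, -5.895). A1 meets QH tangentially, so JQ is at right angles to QH, so QH runs along (−sin 179°, cos 179°); with |QH| = 17.6, H = (-22.61, -23.49). Then cos ∠QHU = HQ·HU / (|HQ||HU|), giving 42.90°.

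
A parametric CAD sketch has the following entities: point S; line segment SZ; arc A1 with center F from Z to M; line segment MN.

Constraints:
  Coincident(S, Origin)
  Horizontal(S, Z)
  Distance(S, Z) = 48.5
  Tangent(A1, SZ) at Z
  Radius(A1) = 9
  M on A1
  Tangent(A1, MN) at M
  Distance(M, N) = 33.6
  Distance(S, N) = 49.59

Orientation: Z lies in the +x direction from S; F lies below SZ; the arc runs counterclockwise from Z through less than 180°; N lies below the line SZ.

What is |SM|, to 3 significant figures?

40.4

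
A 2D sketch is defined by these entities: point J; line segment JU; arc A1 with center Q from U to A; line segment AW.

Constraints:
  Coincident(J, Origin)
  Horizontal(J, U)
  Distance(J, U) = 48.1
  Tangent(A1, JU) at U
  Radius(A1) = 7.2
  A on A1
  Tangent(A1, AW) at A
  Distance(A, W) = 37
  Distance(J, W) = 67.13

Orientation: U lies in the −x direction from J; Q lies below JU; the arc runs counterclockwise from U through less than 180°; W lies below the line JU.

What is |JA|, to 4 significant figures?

55.84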